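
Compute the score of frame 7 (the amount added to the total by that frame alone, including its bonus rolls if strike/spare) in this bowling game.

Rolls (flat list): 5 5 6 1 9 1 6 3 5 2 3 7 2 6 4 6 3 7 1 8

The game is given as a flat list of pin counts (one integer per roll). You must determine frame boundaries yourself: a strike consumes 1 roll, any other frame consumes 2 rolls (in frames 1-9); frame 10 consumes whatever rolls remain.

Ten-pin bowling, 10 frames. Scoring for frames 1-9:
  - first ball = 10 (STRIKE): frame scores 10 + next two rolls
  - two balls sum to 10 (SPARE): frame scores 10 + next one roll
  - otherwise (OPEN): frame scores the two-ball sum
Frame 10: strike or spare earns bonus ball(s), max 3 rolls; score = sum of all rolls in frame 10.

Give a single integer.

Frame 1: SPARE (5+5=10). 10 + next roll (6) = 16. Cumulative: 16
Frame 2: OPEN (6+1=7). Cumulative: 23
Frame 3: SPARE (9+1=10). 10 + next roll (6) = 16. Cumulative: 39
Frame 4: OPEN (6+3=9). Cumulative: 48
Frame 5: OPEN (5+2=7). Cumulative: 55
Frame 6: SPARE (3+7=10). 10 + next roll (2) = 12. Cumulative: 67
Frame 7: OPEN (2+6=8). Cumulative: 75
Frame 8: SPARE (4+6=10). 10 + next roll (3) = 13. Cumulative: 88
Frame 9: SPARE (3+7=10). 10 + next roll (1) = 11. Cumulative: 99

Answer: 8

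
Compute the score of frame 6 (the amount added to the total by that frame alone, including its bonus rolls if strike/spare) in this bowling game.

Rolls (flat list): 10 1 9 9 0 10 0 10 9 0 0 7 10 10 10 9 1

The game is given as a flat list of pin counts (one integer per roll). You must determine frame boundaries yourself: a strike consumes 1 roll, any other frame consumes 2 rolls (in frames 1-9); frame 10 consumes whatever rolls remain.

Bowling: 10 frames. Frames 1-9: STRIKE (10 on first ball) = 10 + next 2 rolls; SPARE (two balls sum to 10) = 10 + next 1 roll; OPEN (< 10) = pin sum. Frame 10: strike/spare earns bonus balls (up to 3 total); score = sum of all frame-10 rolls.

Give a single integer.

Frame 1: STRIKE. 10 + next two rolls (1+9) = 20. Cumulative: 20
Frame 2: SPARE (1+9=10). 10 + next roll (9) = 19. Cumulative: 39
Frame 3: OPEN (9+0=9). Cumulative: 48
Frame 4: STRIKE. 10 + next two rolls (0+10) = 20. Cumulative: 68
Frame 5: SPARE (0+10=10). 10 + next roll (9) = 19. Cumulative: 87
Frame 6: OPEN (9+0=9). Cumulative: 96
Frame 7: OPEN (0+7=7). Cumulative: 103
Frame 8: STRIKE. 10 + next two rolls (10+10) = 30. Cumulative: 133

Answer: 9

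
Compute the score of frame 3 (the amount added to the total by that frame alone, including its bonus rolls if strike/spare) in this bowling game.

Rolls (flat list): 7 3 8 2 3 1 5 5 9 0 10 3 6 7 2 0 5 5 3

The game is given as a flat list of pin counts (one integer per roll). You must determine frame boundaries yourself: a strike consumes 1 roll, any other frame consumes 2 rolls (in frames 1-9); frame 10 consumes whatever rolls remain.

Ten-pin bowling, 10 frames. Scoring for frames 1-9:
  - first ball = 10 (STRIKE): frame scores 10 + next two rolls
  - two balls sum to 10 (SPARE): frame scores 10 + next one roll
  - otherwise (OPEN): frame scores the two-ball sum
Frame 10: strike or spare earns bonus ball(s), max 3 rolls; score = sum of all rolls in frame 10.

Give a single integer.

Frame 1: SPARE (7+3=10). 10 + next roll (8) = 18. Cumulative: 18
Frame 2: SPARE (8+2=10). 10 + next roll (3) = 13. Cumulative: 31
Frame 3: OPEN (3+1=4). Cumulative: 35
Frame 4: SPARE (5+5=10). 10 + next roll (9) = 19. Cumulative: 54
Frame 5: OPEN (9+0=9). Cumulative: 63

Answer: 4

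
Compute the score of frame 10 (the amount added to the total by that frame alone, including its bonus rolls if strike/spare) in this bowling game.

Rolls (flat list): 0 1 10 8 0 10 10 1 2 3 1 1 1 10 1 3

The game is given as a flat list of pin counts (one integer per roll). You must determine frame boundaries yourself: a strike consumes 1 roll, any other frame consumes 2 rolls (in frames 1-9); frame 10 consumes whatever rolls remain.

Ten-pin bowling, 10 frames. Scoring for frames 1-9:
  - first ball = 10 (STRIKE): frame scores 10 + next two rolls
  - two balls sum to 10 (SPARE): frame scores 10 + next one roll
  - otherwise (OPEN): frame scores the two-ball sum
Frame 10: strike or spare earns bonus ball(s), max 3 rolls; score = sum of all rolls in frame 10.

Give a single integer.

Answer: 4

Derivation:
Frame 1: OPEN (0+1=1). Cumulative: 1
Frame 2: STRIKE. 10 + next two rolls (8+0) = 18. Cumulative: 19
Frame 3: OPEN (8+0=8). Cumulative: 27
Frame 4: STRIKE. 10 + next two rolls (10+1) = 21. Cumulative: 48
Frame 5: STRIKE. 10 + next two rolls (1+2) = 13. Cumulative: 61
Frame 6: OPEN (1+2=3). Cumulative: 64
Frame 7: OPEN (3+1=4). Cumulative: 68
Frame 8: OPEN (1+1=2). Cumulative: 70
Frame 9: STRIKE. 10 + next two rolls (1+3) = 14. Cumulative: 84
Frame 10: OPEN. Sum of all frame-10 rolls (1+3) = 4. Cumulative: 88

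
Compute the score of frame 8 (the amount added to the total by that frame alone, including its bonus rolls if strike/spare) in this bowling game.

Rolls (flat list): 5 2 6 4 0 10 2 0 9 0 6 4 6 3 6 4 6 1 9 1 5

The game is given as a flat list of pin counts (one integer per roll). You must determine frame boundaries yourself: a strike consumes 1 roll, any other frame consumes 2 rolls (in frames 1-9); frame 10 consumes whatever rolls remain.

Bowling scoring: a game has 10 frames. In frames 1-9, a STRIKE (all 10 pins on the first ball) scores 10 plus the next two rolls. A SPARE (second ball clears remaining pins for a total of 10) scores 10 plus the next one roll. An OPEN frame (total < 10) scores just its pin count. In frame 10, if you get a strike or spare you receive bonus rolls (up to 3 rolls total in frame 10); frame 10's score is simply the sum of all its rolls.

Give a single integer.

Answer: 16

Derivation:
Frame 1: OPEN (5+2=7). Cumulative: 7
Frame 2: SPARE (6+4=10). 10 + next roll (0) = 10. Cumulative: 17
Frame 3: SPARE (0+10=10). 10 + next roll (2) = 12. Cumulative: 29
Frame 4: OPEN (2+0=2). Cumulative: 31
Frame 5: OPEN (9+0=9). Cumulative: 40
Frame 6: SPARE (6+4=10). 10 + next roll (6) = 16. Cumulative: 56
Frame 7: OPEN (6+3=9). Cumulative: 65
Frame 8: SPARE (6+4=10). 10 + next roll (6) = 16. Cumulative: 81
Frame 9: OPEN (6+1=7). Cumulative: 88
Frame 10: SPARE. Sum of all frame-10 rolls (9+1+5) = 15. Cumulative: 103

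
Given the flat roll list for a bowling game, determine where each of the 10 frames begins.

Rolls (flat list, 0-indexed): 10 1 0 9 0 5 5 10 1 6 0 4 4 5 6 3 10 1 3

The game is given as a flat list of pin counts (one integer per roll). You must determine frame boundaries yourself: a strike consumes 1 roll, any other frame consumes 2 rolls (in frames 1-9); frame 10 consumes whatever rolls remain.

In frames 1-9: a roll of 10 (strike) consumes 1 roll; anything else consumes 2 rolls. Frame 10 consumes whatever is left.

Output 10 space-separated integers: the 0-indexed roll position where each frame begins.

Answer: 0 1 3 5 7 8 10 12 14 16

Derivation:
Frame 1 starts at roll index 0: roll=10 (strike), consumes 1 roll
Frame 2 starts at roll index 1: rolls=1,0 (sum=1), consumes 2 rolls
Frame 3 starts at roll index 3: rolls=9,0 (sum=9), consumes 2 rolls
Frame 4 starts at roll index 5: rolls=5,5 (sum=10), consumes 2 rolls
Frame 5 starts at roll index 7: roll=10 (strike), consumes 1 roll
Frame 6 starts at roll index 8: rolls=1,6 (sum=7), consumes 2 rolls
Frame 7 starts at roll index 10: rolls=0,4 (sum=4), consumes 2 rolls
Frame 8 starts at roll index 12: rolls=4,5 (sum=9), consumes 2 rolls
Frame 9 starts at roll index 14: rolls=6,3 (sum=9), consumes 2 rolls
Frame 10 starts at roll index 16: 3 remaining rolls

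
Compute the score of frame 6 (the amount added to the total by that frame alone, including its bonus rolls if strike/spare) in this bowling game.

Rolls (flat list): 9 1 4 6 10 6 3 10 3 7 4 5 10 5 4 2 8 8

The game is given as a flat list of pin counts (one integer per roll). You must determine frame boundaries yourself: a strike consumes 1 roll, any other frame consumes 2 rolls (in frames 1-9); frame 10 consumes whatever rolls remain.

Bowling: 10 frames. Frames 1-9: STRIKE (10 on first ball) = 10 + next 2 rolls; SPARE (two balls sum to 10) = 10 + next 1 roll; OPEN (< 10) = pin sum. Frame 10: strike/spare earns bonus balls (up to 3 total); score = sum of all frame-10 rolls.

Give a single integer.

Frame 1: SPARE (9+1=10). 10 + next roll (4) = 14. Cumulative: 14
Frame 2: SPARE (4+6=10). 10 + next roll (10) = 20. Cumulative: 34
Frame 3: STRIKE. 10 + next two rolls (6+3) = 19. Cumulative: 53
Frame 4: OPEN (6+3=9). Cumulative: 62
Frame 5: STRIKE. 10 + next two rolls (3+7) = 20. Cumulative: 82
Frame 6: SPARE (3+7=10). 10 + next roll (4) = 14. Cumulative: 96
Frame 7: OPEN (4+5=9). Cumulative: 105
Frame 8: STRIKE. 10 + next two rolls (5+4) = 19. Cumulative: 124

Answer: 14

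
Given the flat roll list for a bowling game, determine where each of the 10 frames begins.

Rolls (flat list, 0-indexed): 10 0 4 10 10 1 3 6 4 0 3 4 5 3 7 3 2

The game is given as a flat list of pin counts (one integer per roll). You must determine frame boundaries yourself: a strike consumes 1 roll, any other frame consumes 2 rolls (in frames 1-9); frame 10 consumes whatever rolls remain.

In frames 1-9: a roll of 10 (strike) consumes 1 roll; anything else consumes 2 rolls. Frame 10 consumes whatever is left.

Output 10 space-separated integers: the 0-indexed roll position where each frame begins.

Answer: 0 1 3 4 5 7 9 11 13 15

Derivation:
Frame 1 starts at roll index 0: roll=10 (strike), consumes 1 roll
Frame 2 starts at roll index 1: rolls=0,4 (sum=4), consumes 2 rolls
Frame 3 starts at roll index 3: roll=10 (strike), consumes 1 roll
Frame 4 starts at roll index 4: roll=10 (strike), consumes 1 roll
Frame 5 starts at roll index 5: rolls=1,3 (sum=4), consumes 2 rolls
Frame 6 starts at roll index 7: rolls=6,4 (sum=10), consumes 2 rolls
Frame 7 starts at roll index 9: rolls=0,3 (sum=3), consumes 2 rolls
Frame 8 starts at roll index 11: rolls=4,5 (sum=9), consumes 2 rolls
Frame 9 starts at roll index 13: rolls=3,7 (sum=10), consumes 2 rolls
Frame 10 starts at roll index 15: 2 remaining rolls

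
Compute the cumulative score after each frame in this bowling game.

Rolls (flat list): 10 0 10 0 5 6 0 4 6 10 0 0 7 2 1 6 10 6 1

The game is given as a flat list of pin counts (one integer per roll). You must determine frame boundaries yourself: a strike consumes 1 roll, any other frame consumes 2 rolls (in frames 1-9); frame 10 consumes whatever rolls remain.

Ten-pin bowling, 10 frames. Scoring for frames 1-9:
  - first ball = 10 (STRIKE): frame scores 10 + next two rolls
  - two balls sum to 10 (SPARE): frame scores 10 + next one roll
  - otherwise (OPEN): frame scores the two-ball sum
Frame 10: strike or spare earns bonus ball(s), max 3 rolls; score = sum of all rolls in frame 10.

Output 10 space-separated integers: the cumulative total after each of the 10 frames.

Answer: 20 30 35 41 61 71 71 80 87 104

Derivation:
Frame 1: STRIKE. 10 + next two rolls (0+10) = 20. Cumulative: 20
Frame 2: SPARE (0+10=10). 10 + next roll (0) = 10. Cumulative: 30
Frame 3: OPEN (0+5=5). Cumulative: 35
Frame 4: OPEN (6+0=6). Cumulative: 41
Frame 5: SPARE (4+6=10). 10 + next roll (10) = 20. Cumulative: 61
Frame 6: STRIKE. 10 + next two rolls (0+0) = 10. Cumulative: 71
Frame 7: OPEN (0+0=0). Cumulative: 71
Frame 8: OPEN (7+2=9). Cumulative: 80
Frame 9: OPEN (1+6=7). Cumulative: 87
Frame 10: STRIKE. Sum of all frame-10 rolls (10+6+1) = 17. Cumulative: 104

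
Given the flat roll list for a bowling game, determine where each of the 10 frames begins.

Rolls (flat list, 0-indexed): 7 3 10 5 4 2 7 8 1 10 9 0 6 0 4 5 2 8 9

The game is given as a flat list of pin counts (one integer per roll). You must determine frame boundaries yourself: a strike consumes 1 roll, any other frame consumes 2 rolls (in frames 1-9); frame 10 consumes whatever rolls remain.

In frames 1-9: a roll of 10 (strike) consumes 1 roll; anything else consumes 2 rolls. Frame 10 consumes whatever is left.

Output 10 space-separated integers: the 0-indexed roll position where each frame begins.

Answer: 0 2 3 5 7 9 10 12 14 16

Derivation:
Frame 1 starts at roll index 0: rolls=7,3 (sum=10), consumes 2 rolls
Frame 2 starts at roll index 2: roll=10 (strike), consumes 1 roll
Frame 3 starts at roll index 3: rolls=5,4 (sum=9), consumes 2 rolls
Frame 4 starts at roll index 5: rolls=2,7 (sum=9), consumes 2 rolls
Frame 5 starts at roll index 7: rolls=8,1 (sum=9), consumes 2 rolls
Frame 6 starts at roll index 9: roll=10 (strike), consumes 1 roll
Frame 7 starts at roll index 10: rolls=9,0 (sum=9), consumes 2 rolls
Frame 8 starts at roll index 12: rolls=6,0 (sum=6), consumes 2 rolls
Frame 9 starts at roll index 14: rolls=4,5 (sum=9), consumes 2 rolls
Frame 10 starts at roll index 16: 3 remaining rolls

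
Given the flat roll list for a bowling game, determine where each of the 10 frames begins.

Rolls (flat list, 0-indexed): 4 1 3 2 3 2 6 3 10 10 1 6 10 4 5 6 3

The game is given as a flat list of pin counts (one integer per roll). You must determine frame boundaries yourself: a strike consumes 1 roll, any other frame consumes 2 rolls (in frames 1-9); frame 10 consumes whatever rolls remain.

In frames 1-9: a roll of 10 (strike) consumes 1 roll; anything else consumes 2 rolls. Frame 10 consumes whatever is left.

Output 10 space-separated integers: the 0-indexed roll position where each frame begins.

Frame 1 starts at roll index 0: rolls=4,1 (sum=5), consumes 2 rolls
Frame 2 starts at roll index 2: rolls=3,2 (sum=5), consumes 2 rolls
Frame 3 starts at roll index 4: rolls=3,2 (sum=5), consumes 2 rolls
Frame 4 starts at roll index 6: rolls=6,3 (sum=9), consumes 2 rolls
Frame 5 starts at roll index 8: roll=10 (strike), consumes 1 roll
Frame 6 starts at roll index 9: roll=10 (strike), consumes 1 roll
Frame 7 starts at roll index 10: rolls=1,6 (sum=7), consumes 2 rolls
Frame 8 starts at roll index 12: roll=10 (strike), consumes 1 roll
Frame 9 starts at roll index 13: rolls=4,5 (sum=9), consumes 2 rolls
Frame 10 starts at roll index 15: 2 remaining rolls

Answer: 0 2 4 6 8 9 10 12 13 15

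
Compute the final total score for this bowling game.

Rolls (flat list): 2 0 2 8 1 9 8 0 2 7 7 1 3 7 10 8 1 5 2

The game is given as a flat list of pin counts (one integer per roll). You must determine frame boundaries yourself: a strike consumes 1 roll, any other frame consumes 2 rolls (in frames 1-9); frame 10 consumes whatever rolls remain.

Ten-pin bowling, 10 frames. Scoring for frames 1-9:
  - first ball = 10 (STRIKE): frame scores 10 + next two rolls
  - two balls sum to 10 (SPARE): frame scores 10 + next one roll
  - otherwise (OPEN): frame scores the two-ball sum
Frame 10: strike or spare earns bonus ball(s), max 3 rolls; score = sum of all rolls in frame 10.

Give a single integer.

Answer: 111

Derivation:
Frame 1: OPEN (2+0=2). Cumulative: 2
Frame 2: SPARE (2+8=10). 10 + next roll (1) = 11. Cumulative: 13
Frame 3: SPARE (1+9=10). 10 + next roll (8) = 18. Cumulative: 31
Frame 4: OPEN (8+0=8). Cumulative: 39
Frame 5: OPEN (2+7=9). Cumulative: 48
Frame 6: OPEN (7+1=8). Cumulative: 56
Frame 7: SPARE (3+7=10). 10 + next roll (10) = 20. Cumulative: 76
Frame 8: STRIKE. 10 + next two rolls (8+1) = 19. Cumulative: 95
Frame 9: OPEN (8+1=9). Cumulative: 104
Frame 10: OPEN. Sum of all frame-10 rolls (5+2) = 7. Cumulative: 111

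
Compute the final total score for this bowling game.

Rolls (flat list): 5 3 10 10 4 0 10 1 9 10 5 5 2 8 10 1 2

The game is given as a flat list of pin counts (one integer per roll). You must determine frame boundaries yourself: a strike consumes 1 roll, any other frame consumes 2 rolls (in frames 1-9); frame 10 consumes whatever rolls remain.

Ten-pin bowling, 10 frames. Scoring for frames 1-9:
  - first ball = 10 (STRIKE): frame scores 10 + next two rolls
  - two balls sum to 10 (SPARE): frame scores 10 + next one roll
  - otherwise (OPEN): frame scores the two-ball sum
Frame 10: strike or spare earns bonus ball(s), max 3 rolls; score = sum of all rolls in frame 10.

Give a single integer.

Frame 1: OPEN (5+3=8). Cumulative: 8
Frame 2: STRIKE. 10 + next two rolls (10+4) = 24. Cumulative: 32
Frame 3: STRIKE. 10 + next two rolls (4+0) = 14. Cumulative: 46
Frame 4: OPEN (4+0=4). Cumulative: 50
Frame 5: STRIKE. 10 + next two rolls (1+9) = 20. Cumulative: 70
Frame 6: SPARE (1+9=10). 10 + next roll (10) = 20. Cumulative: 90
Frame 7: STRIKE. 10 + next two rolls (5+5) = 20. Cumulative: 110
Frame 8: SPARE (5+5=10). 10 + next roll (2) = 12. Cumulative: 122
Frame 9: SPARE (2+8=10). 10 + next roll (10) = 20. Cumulative: 142
Frame 10: STRIKE. Sum of all frame-10 rolls (10+1+2) = 13. Cumulative: 155

Answer: 155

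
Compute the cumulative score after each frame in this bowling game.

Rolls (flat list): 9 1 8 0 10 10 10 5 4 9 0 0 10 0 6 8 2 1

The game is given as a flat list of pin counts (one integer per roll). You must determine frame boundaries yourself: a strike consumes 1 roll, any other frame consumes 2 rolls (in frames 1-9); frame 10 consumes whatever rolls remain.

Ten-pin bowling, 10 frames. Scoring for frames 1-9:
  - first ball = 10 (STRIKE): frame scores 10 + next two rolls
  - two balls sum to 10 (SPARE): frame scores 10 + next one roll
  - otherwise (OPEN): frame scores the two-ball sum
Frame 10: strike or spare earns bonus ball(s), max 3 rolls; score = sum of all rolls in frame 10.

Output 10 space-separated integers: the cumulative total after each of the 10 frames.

Frame 1: SPARE (9+1=10). 10 + next roll (8) = 18. Cumulative: 18
Frame 2: OPEN (8+0=8). Cumulative: 26
Frame 3: STRIKE. 10 + next two rolls (10+10) = 30. Cumulative: 56
Frame 4: STRIKE. 10 + next two rolls (10+5) = 25. Cumulative: 81
Frame 5: STRIKE. 10 + next two rolls (5+4) = 19. Cumulative: 100
Frame 6: OPEN (5+4=9). Cumulative: 109
Frame 7: OPEN (9+0=9). Cumulative: 118
Frame 8: SPARE (0+10=10). 10 + next roll (0) = 10. Cumulative: 128
Frame 9: OPEN (0+6=6). Cumulative: 134
Frame 10: SPARE. Sum of all frame-10 rolls (8+2+1) = 11. Cumulative: 145

Answer: 18 26 56 81 100 109 118 128 134 145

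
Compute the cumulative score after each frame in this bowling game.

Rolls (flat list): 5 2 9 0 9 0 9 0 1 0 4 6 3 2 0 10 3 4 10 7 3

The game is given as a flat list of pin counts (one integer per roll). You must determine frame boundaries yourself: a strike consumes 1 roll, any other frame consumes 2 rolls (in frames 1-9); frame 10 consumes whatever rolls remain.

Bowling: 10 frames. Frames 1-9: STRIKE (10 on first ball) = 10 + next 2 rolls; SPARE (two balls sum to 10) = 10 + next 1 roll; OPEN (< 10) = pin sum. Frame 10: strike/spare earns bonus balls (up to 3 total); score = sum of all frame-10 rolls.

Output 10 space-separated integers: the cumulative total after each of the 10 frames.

Frame 1: OPEN (5+2=7). Cumulative: 7
Frame 2: OPEN (9+0=9). Cumulative: 16
Frame 3: OPEN (9+0=9). Cumulative: 25
Frame 4: OPEN (9+0=9). Cumulative: 34
Frame 5: OPEN (1+0=1). Cumulative: 35
Frame 6: SPARE (4+6=10). 10 + next roll (3) = 13. Cumulative: 48
Frame 7: OPEN (3+2=5). Cumulative: 53
Frame 8: SPARE (0+10=10). 10 + next roll (3) = 13. Cumulative: 66
Frame 9: OPEN (3+4=7). Cumulative: 73
Frame 10: STRIKE. Sum of all frame-10 rolls (10+7+3) = 20. Cumulative: 93

Answer: 7 16 25 34 35 48 53 66 73 93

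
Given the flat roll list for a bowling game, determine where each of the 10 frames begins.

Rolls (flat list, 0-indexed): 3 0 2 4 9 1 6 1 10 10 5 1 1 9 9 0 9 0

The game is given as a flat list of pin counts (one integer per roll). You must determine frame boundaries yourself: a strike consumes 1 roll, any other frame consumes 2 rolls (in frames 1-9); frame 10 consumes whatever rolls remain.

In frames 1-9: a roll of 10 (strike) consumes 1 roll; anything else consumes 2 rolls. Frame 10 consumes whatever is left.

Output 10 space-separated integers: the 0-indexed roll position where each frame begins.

Answer: 0 2 4 6 8 9 10 12 14 16

Derivation:
Frame 1 starts at roll index 0: rolls=3,0 (sum=3), consumes 2 rolls
Frame 2 starts at roll index 2: rolls=2,4 (sum=6), consumes 2 rolls
Frame 3 starts at roll index 4: rolls=9,1 (sum=10), consumes 2 rolls
Frame 4 starts at roll index 6: rolls=6,1 (sum=7), consumes 2 rolls
Frame 5 starts at roll index 8: roll=10 (strike), consumes 1 roll
Frame 6 starts at roll index 9: roll=10 (strike), consumes 1 roll
Frame 7 starts at roll index 10: rolls=5,1 (sum=6), consumes 2 rolls
Frame 8 starts at roll index 12: rolls=1,9 (sum=10), consumes 2 rolls
Frame 9 starts at roll index 14: rolls=9,0 (sum=9), consumes 2 rolls
Frame 10 starts at roll index 16: 2 remaining rolls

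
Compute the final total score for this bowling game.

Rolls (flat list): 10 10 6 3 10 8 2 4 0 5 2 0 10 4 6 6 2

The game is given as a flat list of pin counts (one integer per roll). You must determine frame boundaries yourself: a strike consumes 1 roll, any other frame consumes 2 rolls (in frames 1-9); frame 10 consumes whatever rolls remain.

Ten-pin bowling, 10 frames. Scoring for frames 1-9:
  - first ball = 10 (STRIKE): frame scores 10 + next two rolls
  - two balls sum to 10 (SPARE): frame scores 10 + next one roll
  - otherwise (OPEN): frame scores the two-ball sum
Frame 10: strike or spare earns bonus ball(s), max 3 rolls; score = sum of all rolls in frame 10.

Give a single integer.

Frame 1: STRIKE. 10 + next two rolls (10+6) = 26. Cumulative: 26
Frame 2: STRIKE. 10 + next two rolls (6+3) = 19. Cumulative: 45
Frame 3: OPEN (6+3=9). Cumulative: 54
Frame 4: STRIKE. 10 + next two rolls (8+2) = 20. Cumulative: 74
Frame 5: SPARE (8+2=10). 10 + next roll (4) = 14. Cumulative: 88
Frame 6: OPEN (4+0=4). Cumulative: 92
Frame 7: OPEN (5+2=7). Cumulative: 99
Frame 8: SPARE (0+10=10). 10 + next roll (4) = 14. Cumulative: 113
Frame 9: SPARE (4+6=10). 10 + next roll (6) = 16. Cumulative: 129
Frame 10: OPEN. Sum of all frame-10 rolls (6+2) = 8. Cumulative: 137

Answer: 137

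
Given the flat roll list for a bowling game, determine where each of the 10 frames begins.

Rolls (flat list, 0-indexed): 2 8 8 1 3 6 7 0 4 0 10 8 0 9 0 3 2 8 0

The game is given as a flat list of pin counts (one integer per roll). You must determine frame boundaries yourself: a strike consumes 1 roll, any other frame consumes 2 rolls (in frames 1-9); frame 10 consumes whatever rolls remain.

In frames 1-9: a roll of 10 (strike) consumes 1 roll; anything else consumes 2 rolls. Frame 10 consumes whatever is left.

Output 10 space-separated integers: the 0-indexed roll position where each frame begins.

Answer: 0 2 4 6 8 10 11 13 15 17

Derivation:
Frame 1 starts at roll index 0: rolls=2,8 (sum=10), consumes 2 rolls
Frame 2 starts at roll index 2: rolls=8,1 (sum=9), consumes 2 rolls
Frame 3 starts at roll index 4: rolls=3,6 (sum=9), consumes 2 rolls
Frame 4 starts at roll index 6: rolls=7,0 (sum=7), consumes 2 rolls
Frame 5 starts at roll index 8: rolls=4,0 (sum=4), consumes 2 rolls
Frame 6 starts at roll index 10: roll=10 (strike), consumes 1 roll
Frame 7 starts at roll index 11: rolls=8,0 (sum=8), consumes 2 rolls
Frame 8 starts at roll index 13: rolls=9,0 (sum=9), consumes 2 rolls
Frame 9 starts at roll index 15: rolls=3,2 (sum=5), consumes 2 rolls
Frame 10 starts at roll index 17: 2 remaining rolls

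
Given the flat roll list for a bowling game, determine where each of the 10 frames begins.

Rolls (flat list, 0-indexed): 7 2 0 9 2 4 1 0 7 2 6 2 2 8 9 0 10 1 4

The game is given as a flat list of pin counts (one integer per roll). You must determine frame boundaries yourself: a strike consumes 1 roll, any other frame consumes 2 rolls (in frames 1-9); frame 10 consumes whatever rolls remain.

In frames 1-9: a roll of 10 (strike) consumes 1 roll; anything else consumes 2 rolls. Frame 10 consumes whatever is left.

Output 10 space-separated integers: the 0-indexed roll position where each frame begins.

Frame 1 starts at roll index 0: rolls=7,2 (sum=9), consumes 2 rolls
Frame 2 starts at roll index 2: rolls=0,9 (sum=9), consumes 2 rolls
Frame 3 starts at roll index 4: rolls=2,4 (sum=6), consumes 2 rolls
Frame 4 starts at roll index 6: rolls=1,0 (sum=1), consumes 2 rolls
Frame 5 starts at roll index 8: rolls=7,2 (sum=9), consumes 2 rolls
Frame 6 starts at roll index 10: rolls=6,2 (sum=8), consumes 2 rolls
Frame 7 starts at roll index 12: rolls=2,8 (sum=10), consumes 2 rolls
Frame 8 starts at roll index 14: rolls=9,0 (sum=9), consumes 2 rolls
Frame 9 starts at roll index 16: roll=10 (strike), consumes 1 roll
Frame 10 starts at roll index 17: 2 remaining rolls

Answer: 0 2 4 6 8 10 12 14 16 17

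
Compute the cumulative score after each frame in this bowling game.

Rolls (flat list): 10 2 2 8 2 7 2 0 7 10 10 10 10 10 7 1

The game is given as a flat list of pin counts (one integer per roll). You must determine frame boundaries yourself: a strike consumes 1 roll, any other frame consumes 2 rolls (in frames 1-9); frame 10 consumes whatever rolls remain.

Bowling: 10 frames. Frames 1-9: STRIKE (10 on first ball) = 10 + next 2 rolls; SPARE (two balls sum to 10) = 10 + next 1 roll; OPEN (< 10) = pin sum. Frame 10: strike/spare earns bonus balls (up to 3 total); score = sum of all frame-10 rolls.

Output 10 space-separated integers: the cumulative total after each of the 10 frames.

Answer: 14 18 35 44 51 81 111 141 168 186

Derivation:
Frame 1: STRIKE. 10 + next two rolls (2+2) = 14. Cumulative: 14
Frame 2: OPEN (2+2=4). Cumulative: 18
Frame 3: SPARE (8+2=10). 10 + next roll (7) = 17. Cumulative: 35
Frame 4: OPEN (7+2=9). Cumulative: 44
Frame 5: OPEN (0+7=7). Cumulative: 51
Frame 6: STRIKE. 10 + next two rolls (10+10) = 30. Cumulative: 81
Frame 7: STRIKE. 10 + next two rolls (10+10) = 30. Cumulative: 111
Frame 8: STRIKE. 10 + next two rolls (10+10) = 30. Cumulative: 141
Frame 9: STRIKE. 10 + next two rolls (10+7) = 27. Cumulative: 168
Frame 10: STRIKE. Sum of all frame-10 rolls (10+7+1) = 18. Cumulative: 186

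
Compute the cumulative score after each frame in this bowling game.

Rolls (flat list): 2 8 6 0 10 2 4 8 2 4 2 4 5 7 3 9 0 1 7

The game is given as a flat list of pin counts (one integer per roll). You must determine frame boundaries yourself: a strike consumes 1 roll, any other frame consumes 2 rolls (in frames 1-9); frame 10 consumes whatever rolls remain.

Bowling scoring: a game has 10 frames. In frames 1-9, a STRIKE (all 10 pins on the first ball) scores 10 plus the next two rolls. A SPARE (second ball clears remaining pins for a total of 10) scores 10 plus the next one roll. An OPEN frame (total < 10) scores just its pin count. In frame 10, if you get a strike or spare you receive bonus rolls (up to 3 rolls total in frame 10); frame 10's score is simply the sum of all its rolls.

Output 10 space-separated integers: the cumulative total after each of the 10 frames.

Answer: 16 22 38 44 58 64 73 92 101 109

Derivation:
Frame 1: SPARE (2+8=10). 10 + next roll (6) = 16. Cumulative: 16
Frame 2: OPEN (6+0=6). Cumulative: 22
Frame 3: STRIKE. 10 + next two rolls (2+4) = 16. Cumulative: 38
Frame 4: OPEN (2+4=6). Cumulative: 44
Frame 5: SPARE (8+2=10). 10 + next roll (4) = 14. Cumulative: 58
Frame 6: OPEN (4+2=6). Cumulative: 64
Frame 7: OPEN (4+5=9). Cumulative: 73
Frame 8: SPARE (7+3=10). 10 + next roll (9) = 19. Cumulative: 92
Frame 9: OPEN (9+0=9). Cumulative: 101
Frame 10: OPEN. Sum of all frame-10 rolls (1+7) = 8. Cumulative: 109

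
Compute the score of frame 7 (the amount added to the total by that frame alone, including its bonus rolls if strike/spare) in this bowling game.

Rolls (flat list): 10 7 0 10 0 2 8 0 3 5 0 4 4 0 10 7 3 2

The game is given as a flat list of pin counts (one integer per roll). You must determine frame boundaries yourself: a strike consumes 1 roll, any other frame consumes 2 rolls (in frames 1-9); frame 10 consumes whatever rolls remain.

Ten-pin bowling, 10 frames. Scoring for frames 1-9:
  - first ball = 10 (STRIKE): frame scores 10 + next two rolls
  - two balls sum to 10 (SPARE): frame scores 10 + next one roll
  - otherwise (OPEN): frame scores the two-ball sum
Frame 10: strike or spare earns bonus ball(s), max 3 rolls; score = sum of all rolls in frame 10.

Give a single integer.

Frame 1: STRIKE. 10 + next two rolls (7+0) = 17. Cumulative: 17
Frame 2: OPEN (7+0=7). Cumulative: 24
Frame 3: STRIKE. 10 + next two rolls (0+2) = 12. Cumulative: 36
Frame 4: OPEN (0+2=2). Cumulative: 38
Frame 5: OPEN (8+0=8). Cumulative: 46
Frame 6: OPEN (3+5=8). Cumulative: 54
Frame 7: OPEN (0+4=4). Cumulative: 58
Frame 8: OPEN (4+0=4). Cumulative: 62
Frame 9: STRIKE. 10 + next two rolls (7+3) = 20. Cumulative: 82

Answer: 4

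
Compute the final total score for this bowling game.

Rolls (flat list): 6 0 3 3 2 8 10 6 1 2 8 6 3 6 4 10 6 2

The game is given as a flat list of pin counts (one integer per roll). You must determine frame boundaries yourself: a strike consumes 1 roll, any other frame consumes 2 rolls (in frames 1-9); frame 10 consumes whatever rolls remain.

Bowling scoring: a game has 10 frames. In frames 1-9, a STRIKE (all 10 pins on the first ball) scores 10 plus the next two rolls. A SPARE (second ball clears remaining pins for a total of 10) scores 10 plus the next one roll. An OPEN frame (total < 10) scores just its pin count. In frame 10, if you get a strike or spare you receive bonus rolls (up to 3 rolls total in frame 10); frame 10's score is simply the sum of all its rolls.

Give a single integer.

Answer: 127

Derivation:
Frame 1: OPEN (6+0=6). Cumulative: 6
Frame 2: OPEN (3+3=6). Cumulative: 12
Frame 3: SPARE (2+8=10). 10 + next roll (10) = 20. Cumulative: 32
Frame 4: STRIKE. 10 + next two rolls (6+1) = 17. Cumulative: 49
Frame 5: OPEN (6+1=7). Cumulative: 56
Frame 6: SPARE (2+8=10). 10 + next roll (6) = 16. Cumulative: 72
Frame 7: OPEN (6+3=9). Cumulative: 81
Frame 8: SPARE (6+4=10). 10 + next roll (10) = 20. Cumulative: 101
Frame 9: STRIKE. 10 + next two rolls (6+2) = 18. Cumulative: 119
Frame 10: OPEN. Sum of all frame-10 rolls (6+2) = 8. Cumulative: 127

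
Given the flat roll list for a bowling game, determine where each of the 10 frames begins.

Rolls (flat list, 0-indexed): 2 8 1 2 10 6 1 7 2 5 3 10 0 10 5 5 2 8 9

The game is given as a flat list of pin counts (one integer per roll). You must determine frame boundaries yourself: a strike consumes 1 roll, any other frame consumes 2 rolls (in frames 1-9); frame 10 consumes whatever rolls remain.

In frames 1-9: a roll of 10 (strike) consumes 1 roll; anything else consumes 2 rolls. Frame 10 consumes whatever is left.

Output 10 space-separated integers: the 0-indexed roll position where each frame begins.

Answer: 0 2 4 5 7 9 11 12 14 16

Derivation:
Frame 1 starts at roll index 0: rolls=2,8 (sum=10), consumes 2 rolls
Frame 2 starts at roll index 2: rolls=1,2 (sum=3), consumes 2 rolls
Frame 3 starts at roll index 4: roll=10 (strike), consumes 1 roll
Frame 4 starts at roll index 5: rolls=6,1 (sum=7), consumes 2 rolls
Frame 5 starts at roll index 7: rolls=7,2 (sum=9), consumes 2 rolls
Frame 6 starts at roll index 9: rolls=5,3 (sum=8), consumes 2 rolls
Frame 7 starts at roll index 11: roll=10 (strike), consumes 1 roll
Frame 8 starts at roll index 12: rolls=0,10 (sum=10), consumes 2 rolls
Frame 9 starts at roll index 14: rolls=5,5 (sum=10), consumes 2 rolls
Frame 10 starts at roll index 16: 3 remaining rolls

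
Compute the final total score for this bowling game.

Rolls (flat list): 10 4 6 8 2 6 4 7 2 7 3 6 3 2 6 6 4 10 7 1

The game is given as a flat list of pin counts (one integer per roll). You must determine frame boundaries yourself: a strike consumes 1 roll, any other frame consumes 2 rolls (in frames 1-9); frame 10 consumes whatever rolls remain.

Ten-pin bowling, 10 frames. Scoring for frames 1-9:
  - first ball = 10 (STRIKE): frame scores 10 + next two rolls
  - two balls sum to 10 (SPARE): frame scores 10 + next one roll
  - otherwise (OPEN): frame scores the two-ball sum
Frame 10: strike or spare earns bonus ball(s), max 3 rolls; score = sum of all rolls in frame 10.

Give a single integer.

Answer: 151

Derivation:
Frame 1: STRIKE. 10 + next two rolls (4+6) = 20. Cumulative: 20
Frame 2: SPARE (4+6=10). 10 + next roll (8) = 18. Cumulative: 38
Frame 3: SPARE (8+2=10). 10 + next roll (6) = 16. Cumulative: 54
Frame 4: SPARE (6+4=10). 10 + next roll (7) = 17. Cumulative: 71
Frame 5: OPEN (7+2=9). Cumulative: 80
Frame 6: SPARE (7+3=10). 10 + next roll (6) = 16. Cumulative: 96
Frame 7: OPEN (6+3=9). Cumulative: 105
Frame 8: OPEN (2+6=8). Cumulative: 113
Frame 9: SPARE (6+4=10). 10 + next roll (10) = 20. Cumulative: 133
Frame 10: STRIKE. Sum of all frame-10 rolls (10+7+1) = 18. Cumulative: 151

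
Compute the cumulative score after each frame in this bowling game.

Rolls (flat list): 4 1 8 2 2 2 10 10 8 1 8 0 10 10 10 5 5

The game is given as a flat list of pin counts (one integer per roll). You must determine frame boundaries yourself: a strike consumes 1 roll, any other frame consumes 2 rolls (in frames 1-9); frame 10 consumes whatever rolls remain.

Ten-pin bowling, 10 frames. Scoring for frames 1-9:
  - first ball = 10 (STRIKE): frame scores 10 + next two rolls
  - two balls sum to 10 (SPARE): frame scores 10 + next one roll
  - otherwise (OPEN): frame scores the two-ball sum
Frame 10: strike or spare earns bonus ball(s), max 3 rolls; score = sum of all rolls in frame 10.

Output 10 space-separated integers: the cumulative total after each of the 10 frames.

Frame 1: OPEN (4+1=5). Cumulative: 5
Frame 2: SPARE (8+2=10). 10 + next roll (2) = 12. Cumulative: 17
Frame 3: OPEN (2+2=4). Cumulative: 21
Frame 4: STRIKE. 10 + next two rolls (10+8) = 28. Cumulative: 49
Frame 5: STRIKE. 10 + next two rolls (8+1) = 19. Cumulative: 68
Frame 6: OPEN (8+1=9). Cumulative: 77
Frame 7: OPEN (8+0=8). Cumulative: 85
Frame 8: STRIKE. 10 + next two rolls (10+10) = 30. Cumulative: 115
Frame 9: STRIKE. 10 + next two rolls (10+5) = 25. Cumulative: 140
Frame 10: STRIKE. Sum of all frame-10 rolls (10+5+5) = 20. Cumulative: 160

Answer: 5 17 21 49 68 77 85 115 140 160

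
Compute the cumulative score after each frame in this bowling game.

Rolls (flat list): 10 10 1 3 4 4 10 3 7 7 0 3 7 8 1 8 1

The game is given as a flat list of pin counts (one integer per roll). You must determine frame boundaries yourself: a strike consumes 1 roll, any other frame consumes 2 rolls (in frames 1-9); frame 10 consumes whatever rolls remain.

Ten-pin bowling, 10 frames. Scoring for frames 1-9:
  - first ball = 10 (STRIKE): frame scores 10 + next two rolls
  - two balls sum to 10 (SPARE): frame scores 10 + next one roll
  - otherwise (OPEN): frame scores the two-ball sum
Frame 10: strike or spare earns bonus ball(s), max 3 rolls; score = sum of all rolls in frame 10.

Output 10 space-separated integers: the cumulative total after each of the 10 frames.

Frame 1: STRIKE. 10 + next two rolls (10+1) = 21. Cumulative: 21
Frame 2: STRIKE. 10 + next two rolls (1+3) = 14. Cumulative: 35
Frame 3: OPEN (1+3=4). Cumulative: 39
Frame 4: OPEN (4+4=8). Cumulative: 47
Frame 5: STRIKE. 10 + next two rolls (3+7) = 20. Cumulative: 67
Frame 6: SPARE (3+7=10). 10 + next roll (7) = 17. Cumulative: 84
Frame 7: OPEN (7+0=7). Cumulative: 91
Frame 8: SPARE (3+7=10). 10 + next roll (8) = 18. Cumulative: 109
Frame 9: OPEN (8+1=9). Cumulative: 118
Frame 10: OPEN. Sum of all frame-10 rolls (8+1) = 9. Cumulative: 127

Answer: 21 35 39 47 67 84 91 109 118 127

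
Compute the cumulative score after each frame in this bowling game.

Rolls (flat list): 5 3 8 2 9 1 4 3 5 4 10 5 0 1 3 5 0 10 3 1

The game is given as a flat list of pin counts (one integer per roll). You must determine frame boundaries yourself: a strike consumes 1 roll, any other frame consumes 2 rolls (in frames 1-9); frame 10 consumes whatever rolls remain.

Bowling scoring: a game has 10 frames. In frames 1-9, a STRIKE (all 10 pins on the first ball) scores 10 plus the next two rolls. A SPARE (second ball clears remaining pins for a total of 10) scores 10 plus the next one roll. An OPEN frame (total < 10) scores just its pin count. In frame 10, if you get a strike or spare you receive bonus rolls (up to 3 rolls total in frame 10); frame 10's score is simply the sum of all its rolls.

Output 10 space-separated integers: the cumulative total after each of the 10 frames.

Frame 1: OPEN (5+3=8). Cumulative: 8
Frame 2: SPARE (8+2=10). 10 + next roll (9) = 19. Cumulative: 27
Frame 3: SPARE (9+1=10). 10 + next roll (4) = 14. Cumulative: 41
Frame 4: OPEN (4+3=7). Cumulative: 48
Frame 5: OPEN (5+4=9). Cumulative: 57
Frame 6: STRIKE. 10 + next two rolls (5+0) = 15. Cumulative: 72
Frame 7: OPEN (5+0=5). Cumulative: 77
Frame 8: OPEN (1+3=4). Cumulative: 81
Frame 9: OPEN (5+0=5). Cumulative: 86
Frame 10: STRIKE. Sum of all frame-10 rolls (10+3+1) = 14. Cumulative: 100

Answer: 8 27 41 48 57 72 77 81 86 100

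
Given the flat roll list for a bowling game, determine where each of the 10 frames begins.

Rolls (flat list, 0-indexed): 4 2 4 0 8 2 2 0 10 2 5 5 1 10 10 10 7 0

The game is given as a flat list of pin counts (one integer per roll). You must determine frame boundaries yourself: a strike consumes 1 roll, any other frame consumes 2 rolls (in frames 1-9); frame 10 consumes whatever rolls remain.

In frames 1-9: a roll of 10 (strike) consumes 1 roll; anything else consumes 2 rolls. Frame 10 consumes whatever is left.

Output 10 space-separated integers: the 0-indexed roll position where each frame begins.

Answer: 0 2 4 6 8 9 11 13 14 15

Derivation:
Frame 1 starts at roll index 0: rolls=4,2 (sum=6), consumes 2 rolls
Frame 2 starts at roll index 2: rolls=4,0 (sum=4), consumes 2 rolls
Frame 3 starts at roll index 4: rolls=8,2 (sum=10), consumes 2 rolls
Frame 4 starts at roll index 6: rolls=2,0 (sum=2), consumes 2 rolls
Frame 5 starts at roll index 8: roll=10 (strike), consumes 1 roll
Frame 6 starts at roll index 9: rolls=2,5 (sum=7), consumes 2 rolls
Frame 7 starts at roll index 11: rolls=5,1 (sum=6), consumes 2 rolls
Frame 8 starts at roll index 13: roll=10 (strike), consumes 1 roll
Frame 9 starts at roll index 14: roll=10 (strike), consumes 1 roll
Frame 10 starts at roll index 15: 3 remaining rolls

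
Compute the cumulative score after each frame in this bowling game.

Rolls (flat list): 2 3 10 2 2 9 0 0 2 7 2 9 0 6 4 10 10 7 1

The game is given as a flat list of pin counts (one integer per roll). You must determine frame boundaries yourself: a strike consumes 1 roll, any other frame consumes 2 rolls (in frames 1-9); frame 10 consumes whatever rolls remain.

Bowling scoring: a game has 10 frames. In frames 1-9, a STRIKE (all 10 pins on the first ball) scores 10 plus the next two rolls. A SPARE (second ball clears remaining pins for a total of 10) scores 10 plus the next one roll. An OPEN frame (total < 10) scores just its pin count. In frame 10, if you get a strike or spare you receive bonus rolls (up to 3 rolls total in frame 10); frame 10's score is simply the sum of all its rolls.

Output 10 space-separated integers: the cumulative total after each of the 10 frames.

Frame 1: OPEN (2+3=5). Cumulative: 5
Frame 2: STRIKE. 10 + next two rolls (2+2) = 14. Cumulative: 19
Frame 3: OPEN (2+2=4). Cumulative: 23
Frame 4: OPEN (9+0=9). Cumulative: 32
Frame 5: OPEN (0+2=2). Cumulative: 34
Frame 6: OPEN (7+2=9). Cumulative: 43
Frame 7: OPEN (9+0=9). Cumulative: 52
Frame 8: SPARE (6+4=10). 10 + next roll (10) = 20. Cumulative: 72
Frame 9: STRIKE. 10 + next two rolls (10+7) = 27. Cumulative: 99
Frame 10: STRIKE. Sum of all frame-10 rolls (10+7+1) = 18. Cumulative: 117

Answer: 5 19 23 32 34 43 52 72 99 117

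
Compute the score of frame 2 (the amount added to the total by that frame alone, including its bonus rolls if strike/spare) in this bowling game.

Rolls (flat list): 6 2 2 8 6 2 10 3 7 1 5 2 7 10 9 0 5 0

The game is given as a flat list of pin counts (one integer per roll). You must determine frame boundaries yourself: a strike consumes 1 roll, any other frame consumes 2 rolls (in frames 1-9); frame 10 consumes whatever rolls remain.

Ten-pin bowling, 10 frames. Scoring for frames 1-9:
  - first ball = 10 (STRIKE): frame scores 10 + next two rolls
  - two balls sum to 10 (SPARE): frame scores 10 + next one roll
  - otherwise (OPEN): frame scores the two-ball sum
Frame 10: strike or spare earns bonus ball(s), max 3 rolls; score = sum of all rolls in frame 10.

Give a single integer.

Answer: 16

Derivation:
Frame 1: OPEN (6+2=8). Cumulative: 8
Frame 2: SPARE (2+8=10). 10 + next roll (6) = 16. Cumulative: 24
Frame 3: OPEN (6+2=8). Cumulative: 32
Frame 4: STRIKE. 10 + next two rolls (3+7) = 20. Cumulative: 52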